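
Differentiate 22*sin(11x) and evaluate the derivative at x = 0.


Apply the chain rule to differentiate 22*sin(11x):
d/dx [22*sin(11x)]
= 22 * cos(11x) * d/dx(11x)
= 22 * 11 * cos(11x)
= 242 * cos(11x)
Evaluate at x = 0:
= 242 * cos(0)
= 242 * 1
= 242

242


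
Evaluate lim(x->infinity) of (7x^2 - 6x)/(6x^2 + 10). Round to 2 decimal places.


For limits at infinity with equal-degree polynomials,
we compare leading coefficients.
Numerator leading term: 7x^2
Denominator leading term: 6x^2
Divide both by x^2:
lim = (7 - 6/x) / (6 + 10/x^2)
As x -> infinity, the 1/x and 1/x^2 terms vanish:
= 7/6 ≈ 1.17

1.17


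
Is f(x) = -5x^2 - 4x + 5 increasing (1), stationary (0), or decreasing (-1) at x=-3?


Compute f'(x) to determine behavior:
f'(x) = -10x - 4
f'(-3) = -10 * (-3) - 4
= 30 - 4
= 26
Since f'(-3) > 0, the function is increasing (1)

1


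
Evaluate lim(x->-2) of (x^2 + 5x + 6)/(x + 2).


Direct substitution gives 0/0, so we factor the numerator.
Factor: (x^2 + 5x + 6) = (x + 2)(x + 3)
Cancel the common factor (x + 2):
(x^2 + 5x + 6)/(x + 2) = (x + 3)
Now substitute x = -2:
= (-2) - (-3) = 1

1


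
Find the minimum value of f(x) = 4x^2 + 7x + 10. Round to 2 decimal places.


For a quadratic f(x) = ax^2 + bx + c with a > 0, the minimum is at the vertex.
Vertex x-coordinate: x = -b/(2a)
x = -(7) / (2 * 4)
x = -7/8
Substitute back to find the minimum value:
f(-7/8) = 4 * (-7/8)^2 + 7 * (-7/8) + 10
= 49/16 - 49/8 + 10
= 111/16 ≈ 6.94

6.94


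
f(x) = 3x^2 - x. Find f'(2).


Differentiate term by term using power and sum rules:
f(x) = 3x^2 - x
f'(x) = 6x - 1
Substitute x = 2:
f'(2) = 6 * 2 - 1
= 12 - 1
= 11

11


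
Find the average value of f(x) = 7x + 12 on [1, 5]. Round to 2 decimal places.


Average value = 1/(b-a) * integral from a to b of f(x) dx
First compute the integral of 7x + 12:
F(x) = (7/2)x^2 + 12x
F(5) = 7/2 * 25 + 12 * 5 = 295/2
F(1) = 7/2 * 1 + 12 * 1 = 31/2
Integral = 295/2 - 31/2 = 132
Average = 132 / (5 - 1) = 132 / 4
= 33 = 33.00

33.00


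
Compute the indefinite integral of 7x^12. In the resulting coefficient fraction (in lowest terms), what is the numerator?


Apply the power rule for integration:
integral of ax^n dx = a/(n+1) * x^(n+1) + C
integral of 7x^12 dx
= 7/13 * x^13 + C
The coefficient in lowest terms is 7/13, and its numerator is 7

7


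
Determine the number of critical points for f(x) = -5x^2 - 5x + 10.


Find where f'(x) = 0:
f'(x) = -10x - 5
Set f'(x) = 0:
-10x - 5 = 0
x = 5 / (-10) = -1/2
This is a linear equation in x, so there is exactly one solution.
Number of critical points: 1

1


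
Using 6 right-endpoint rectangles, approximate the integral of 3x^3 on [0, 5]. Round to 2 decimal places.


Right Riemann sum uses right endpoints of each subinterval.
Interval: [0, 5], n = 6
dx = (5 - 0) / 6 = 5/6
Right endpoints: [5/6, 5/3, 5/2, 10/3, 25/6, 5]
f values: [125/72, 125/9, 375/8, 1000/9, 15625/72, 375]
Sum = dx * (sum of f values)
= 5/6 * 6125/8
= 30625/48 ≈ 638.02

638.02


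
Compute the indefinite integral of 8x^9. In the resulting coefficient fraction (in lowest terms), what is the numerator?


Apply the power rule for integration:
integral of ax^n dx = a/(n+1) * x^(n+1) + C
integral of 8x^9 dx
= 8/10 * x^10 + C
= 4/5 * x^10 + C
The coefficient in lowest terms is 4/5, and its numerator is 4

4


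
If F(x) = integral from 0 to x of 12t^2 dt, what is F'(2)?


By the Fundamental Theorem of Calculus (Part 1):
If F(x) = integral from 0 to x of f(t) dt, then F'(x) = f(x)
Here f(t) = 12t^2
So F'(x) = 12x^2
Evaluate at x = 2:
F'(2) = 12 * 2^2
= 12 * 4
= 48

48


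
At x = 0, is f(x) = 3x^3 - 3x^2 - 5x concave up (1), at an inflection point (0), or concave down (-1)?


Concavity is determined by the sign of f''(x).
f(x) = 3x^3 - 3x^2 - 5x
f'(x) = 9x^2 - 6x - 5
f''(x) = 18x - 6
f''(0) = 18 * 0 - 6
= 0 - 6
= -6
Since f''(0) < 0, the function is concave down (-1)

-1


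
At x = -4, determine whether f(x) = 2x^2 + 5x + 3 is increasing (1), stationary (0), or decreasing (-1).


Compute f'(x) to determine behavior:
f'(x) = 4x + 5
f'(-4) = 4 * (-4) + 5
= -16 + 5
= -11
Since f'(-4) < 0, the function is decreasing (-1)

-1


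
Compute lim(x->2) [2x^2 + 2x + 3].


Since polynomials are continuous, we use direct substitution.
lim(x->2) of 2x^2 + 2x + 3
= 2 * 2^2 + 2 * 2 + 3
= 8 + 4 + 3
= 15

15


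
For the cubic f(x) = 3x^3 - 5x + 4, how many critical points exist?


Find where f'(x) = 0:
f(x) = 3x^3 - 5x + 4
f'(x) = 9x^2 - 5
This is a quadratic in x. Use the discriminant to count real roots.
Discriminant = (0)^2 - 4 * 9 * (-5)
= 0 - (-180)
= 180
Since discriminant > 0, f'(x) = 0 has 2 real solutions.
Number of critical points: 2

2


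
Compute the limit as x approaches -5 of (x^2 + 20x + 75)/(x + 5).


Direct substitution gives 0/0, so we factor the numerator.
Factor: (x^2 + 20x + 75) = (x + 5)(x + 15)
Cancel the common factor (x + 5):
(x^2 + 20x + 75)/(x + 5) = (x + 15)
Now substitute x = -5:
= (-5) - (-15) = 10

10


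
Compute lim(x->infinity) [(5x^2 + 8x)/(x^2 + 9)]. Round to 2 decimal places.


For limits at infinity with equal-degree polynomials,
we compare leading coefficients.
Numerator leading term: 5x^2
Denominator leading term: x^2
Divide both by x^2:
lim = (5 + 8/x) / (1 + 9/x^2)
As x -> infinity, the 1/x and 1/x^2 terms vanish:
= 5/1 = 5 = 5.00

5.00


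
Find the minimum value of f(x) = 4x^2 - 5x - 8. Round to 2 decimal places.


For a quadratic f(x) = ax^2 + bx + c with a > 0, the minimum is at the vertex.
Vertex x-coordinate: x = -b/(2a)
x = -(-5) / (2 * 4)
x = 5/8
Substitute back to find the minimum value:
f(5/8) = 4 * (5/8)^2 - 5 * (5/8) - 8
= 25/16 - 25/8 - 8
= -153/16 ≈ -9.56

-9.56


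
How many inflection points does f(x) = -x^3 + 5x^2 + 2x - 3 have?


Inflection points occur where f''(x) = 0 and concavity changes.
f(x) = -x^3 + 5x^2 + 2x - 3
f'(x) = -3x^2 + 10x + 2
f''(x) = -6x + 10
Set f''(x) = 0:
-6x + 10 = 0
x = -10 / (-6) = 5/3
Since f''(x) is linear (degree 1), it changes sign at this point.
Therefore there is exactly 1 inflection point.

1


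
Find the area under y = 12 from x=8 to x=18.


The area under a constant function y = 12 is a rectangle.
Width = 18 - 8 = 10
Height = 12
Area = width * height
= 10 * 12
= 120

120


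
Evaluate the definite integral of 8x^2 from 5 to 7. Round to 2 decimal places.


Find the antiderivative of 8x^2:
F(x) = 8/3 * x^3
Apply the Fundamental Theorem of Calculus:
F(7) - F(5)
= 8/3 * 7^3 - 8/3 * 5^3
= 8/3 * (343 - 125)
= 8/3 * 218
= 1744/3 ≈ 581.33

581.33


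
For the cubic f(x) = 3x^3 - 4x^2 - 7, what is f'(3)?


Differentiate f(x) = 3x^3 - 4x^2 - 7 term by term:
f'(x) = 9x^2 - 8x
Substitute x = 3:
f'(3) = 9 * 3^2 - 8 * 3 + 0
= 81 - 24 + 0
= 57

57


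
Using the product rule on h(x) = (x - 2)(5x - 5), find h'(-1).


Let u(x) = x - 2 and v(x) = 5x - 5
u'(x) = 1
v'(x) = 5
Product rule: h'(x) = u'(x)*v(x) + u(x)*v'(x)
= 1 * (5x - 5) + (x - 2) * 5
At x = -1:
u(-1) = 1 * (-1) - 2 = -3
v(-1) = 5 * (-1) - 5 = -10
h'(-1) = 1 * (-10) + (-3) * 5
= -10 - 15
= -25

-25


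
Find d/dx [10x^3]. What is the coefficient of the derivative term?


We apply the power rule: d/dx [ax^n] = a*n * x^(n-1)
d/dx [10x^3]
= 10 * 3 * x^(3-1)
= 30x^2
The coefficient is 30

30


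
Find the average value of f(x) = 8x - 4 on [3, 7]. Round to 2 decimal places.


Average value = 1/(b-a) * integral from a to b of f(x) dx
First compute the integral of 8x - 4:
F(x) = 4x^2 - 4x
F(7) = 4 * 49 - 4 * 7 = 168
F(3) = 4 * 9 - 4 * 3 = 24
Integral = 168 - 24 = 144
Average = 144 / (7 - 3) = 144 / 4
= 36 = 36.00

36.00


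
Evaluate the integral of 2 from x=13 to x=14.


The integral of a constant k over [a, b] equals k * (b - a).
integral from 13 to 14 of 2 dx
= 2 * (14 - 13)
= 2 * 1
= 2

2


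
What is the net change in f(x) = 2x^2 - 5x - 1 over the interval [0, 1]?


Net change = f(b) - f(a)
f(x) = 2x^2 - 5x - 1
Compute f(1):
f(1) = 2 * 1^2 - 5 * 1 - 1
= 2 - 5 - 1
= -4
Compute f(0):
f(0) = 2 * 0^2 - 5 * 0 - 1
= 0 + 0 - 1
= -1
Net change = -4 - (-1) = -3

-3


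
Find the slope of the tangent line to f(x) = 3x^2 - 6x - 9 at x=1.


The slope of the tangent line equals f'(x) at the point.
f(x) = 3x^2 - 6x - 9
f'(x) = 6x - 6
At x = 1:
f'(1) = 6 * 1 - 6
= 6 - 6
= 0

0


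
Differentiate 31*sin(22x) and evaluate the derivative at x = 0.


Apply the chain rule to differentiate 31*sin(22x):
d/dx [31*sin(22x)]
= 31 * cos(22x) * d/dx(22x)
= 31 * 22 * cos(22x)
= 682 * cos(22x)
Evaluate at x = 0:
= 682 * cos(0)
= 682 * 1
= 682

682


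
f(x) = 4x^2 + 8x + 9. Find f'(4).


Differentiate term by term using power and sum rules:
f(x) = 4x^2 + 8x + 9
f'(x) = 8x + 8
Substitute x = 4:
f'(4) = 8 * 4 + 8
= 32 + 8
= 40

40


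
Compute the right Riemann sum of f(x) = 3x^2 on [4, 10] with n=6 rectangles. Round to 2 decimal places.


Right Riemann sum uses right endpoints of each subinterval.
Interval: [4, 10], n = 6
dx = (10 - 4) / 6 = 1
Right endpoints: [5, 6, 7, 8, 9, 10]
f values: [75, 108, 147, 192, 243, 300]
Sum = dx * (sum of f values)
= 1 * 1065
= 1065 = 1065.00

1065.00


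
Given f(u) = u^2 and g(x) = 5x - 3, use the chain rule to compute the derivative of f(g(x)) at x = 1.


Using the chain rule: (f(g(x)))' = f'(g(x)) * g'(x)
First, find g(1):
g(1) = 5 * 1 - 3 = 2
Next, f'(u) = 2u
And g'(x) = 5
So f'(g(1)) * g'(1)
= 2 * 2 * 5
= 20

20


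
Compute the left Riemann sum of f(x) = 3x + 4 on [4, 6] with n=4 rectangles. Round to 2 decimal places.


Left Riemann sum uses left endpoints of each subinterval.
Interval: [4, 6], n = 4
dx = (6 - 4) / 4 = 1/2
Left endpoints: [4, 9/2, 5, 11/2]
f values: [16, 35/2, 19, 41/2]
Sum = dx * (sum of f values)
= 1/2 * 73
= 73/2 = 36.50

36.50


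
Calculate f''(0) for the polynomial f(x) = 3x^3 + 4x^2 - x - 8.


First derivative:
f'(x) = 9x^2 + 8x - 1
Second derivative:
f''(x) = 18x + 8
Substitute x = 0:
f''(0) = 18 * 0 + 8
= 0 + 8
= 8

8


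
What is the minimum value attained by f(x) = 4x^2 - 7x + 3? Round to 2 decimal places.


For a quadratic f(x) = ax^2 + bx + c with a > 0, the minimum is at the vertex.
Vertex x-coordinate: x = -b/(2a)
x = -(-7) / (2 * 4)
x = 7/8
Substitute back to find the minimum value:
f(7/8) = 4 * (7/8)^2 - 7 * (7/8) + 3
= 49/16 - 49/8 + 3
= -1/16 ≈ -0.06

-0.06


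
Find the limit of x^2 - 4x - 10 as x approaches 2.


Since polynomials are continuous, we use direct substitution.
lim(x->2) of x^2 - 4x - 10
= 1 * 2^2 - 4 * 2 - 10
= 4 - 8 - 10
= -14

-14


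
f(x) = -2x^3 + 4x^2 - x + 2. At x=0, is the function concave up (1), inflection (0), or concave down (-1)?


Concavity is determined by the sign of f''(x).
f(x) = -2x^3 + 4x^2 - x + 2
f'(x) = -6x^2 + 8x - 1
f''(x) = -12x + 8
f''(0) = -12 * 0 + 8
= 0 + 8
= 8
Since f''(0) > 0, the function is concave up (1)

1


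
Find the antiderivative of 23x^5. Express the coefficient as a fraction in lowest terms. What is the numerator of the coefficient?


Apply the power rule for integration:
integral of ax^n dx = a/(n+1) * x^(n+1) + C
integral of 23x^5 dx
= 23/6 * x^6 + C
The coefficient in lowest terms is 23/6, and its numerator is 23

23


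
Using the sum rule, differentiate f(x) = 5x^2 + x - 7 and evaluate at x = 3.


Differentiate term by term using power and sum rules:
f(x) = 5x^2 + x - 7
f'(x) = 10x + 1
Substitute x = 3:
f'(3) = 10 * 3 + 1
= 30 + 1
= 31

31


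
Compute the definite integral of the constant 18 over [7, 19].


The integral of a constant k over [a, b] equals k * (b - a).
integral from 7 to 19 of 18 dx
= 18 * (19 - 7)
= 18 * 12
= 216

216


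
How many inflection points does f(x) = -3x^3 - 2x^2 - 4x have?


Inflection points occur where f''(x) = 0 and concavity changes.
f(x) = -3x^3 - 2x^2 - 4x
f'(x) = -9x^2 - 4x - 4
f''(x) = -18x - 4
Set f''(x) = 0:
-18x - 4 = 0
x = 4 / (-18) = -2/9
Since f''(x) is linear (degree 1), it changes sign at this point.
Therefore there is exactly 1 inflection point.

1


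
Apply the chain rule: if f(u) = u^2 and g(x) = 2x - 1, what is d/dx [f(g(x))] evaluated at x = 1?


Using the chain rule: (f(g(x)))' = f'(g(x)) * g'(x)
First, find g(1):
g(1) = 2 * 1 - 1 = 1
Next, f'(u) = 2u
And g'(x) = 2
So f'(g(1)) * g'(1)
= 2 * 1 * 2
= 4

4


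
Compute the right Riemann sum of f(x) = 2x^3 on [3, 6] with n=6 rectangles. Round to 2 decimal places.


Right Riemann sum uses right endpoints of each subinterval.
Interval: [3, 6], n = 6
dx = (6 - 3) / 6 = 1/2
Right endpoints: [7/2, 4, 9/2, 5, 11/2, 6]
f values: [343/4, 128, 729/4, 250, 1331/4, 432]
Sum = dx * (sum of f values)
= 1/2 * 5643/4
= 5643/8 ≈ 705.38

705.38


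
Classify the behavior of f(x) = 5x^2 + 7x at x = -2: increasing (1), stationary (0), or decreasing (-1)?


Compute f'(x) to determine behavior:
f'(x) = 10x + 7
f'(-2) = 10 * (-2) + 7
= -20 + 7
= -13
Since f'(-2) < 0, the function is decreasing (-1)

-1


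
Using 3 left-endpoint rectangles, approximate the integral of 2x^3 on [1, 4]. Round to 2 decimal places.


Left Riemann sum uses left endpoints of each subinterval.
Interval: [1, 4], n = 3
dx = (4 - 1) / 3 = 1
Left endpoints: [1, 2, 3]
f values: [2, 16, 54]
Sum = dx * (sum of f values)
= 1 * 72
= 72 = 72.00

72.00


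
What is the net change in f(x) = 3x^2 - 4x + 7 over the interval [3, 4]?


Net change = f(b) - f(a)
f(x) = 3x^2 - 4x + 7
Compute f(4):
f(4) = 3 * 4^2 - 4 * 4 + 7
= 48 - 16 + 7
= 39
Compute f(3):
f(3) = 3 * 3^2 - 4 * 3 + 7
= 27 - 12 + 7
= 22
Net change = 39 - 22 = 17

17


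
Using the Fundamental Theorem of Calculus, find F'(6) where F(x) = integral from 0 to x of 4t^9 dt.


By the Fundamental Theorem of Calculus (Part 1):
If F(x) = integral from 0 to x of f(t) dt, then F'(x) = f(x)
Here f(t) = 4t^9
So F'(x) = 4x^9
Evaluate at x = 6:
F'(6) = 4 * 6^9
= 4 * 10077696
= 40310784

40310784


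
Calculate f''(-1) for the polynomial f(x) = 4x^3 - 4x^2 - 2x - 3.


First derivative:
f'(x) = 12x^2 - 8x - 2
Second derivative:
f''(x) = 24x - 8
Substitute x = -1:
f''(-1) = 24 * (-1) - 8
= -24 - 8
= -32

-32


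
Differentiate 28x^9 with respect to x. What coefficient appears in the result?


We apply the power rule: d/dx [ax^n] = a*n * x^(n-1)
d/dx [28x^9]
= 28 * 9 * x^(9-1)
= 252x^8
The coefficient is 252

252


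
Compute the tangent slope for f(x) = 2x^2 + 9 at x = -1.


The slope of the tangent line equals f'(x) at the point.
f(x) = 2x^2 + 9
f'(x) = 4x
At x = -1:
f'(-1) = 4 * (-1) + 0
= -4 + 0
= -4

-4


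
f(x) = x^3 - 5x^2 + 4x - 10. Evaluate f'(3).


Differentiate f(x) = x^3 - 5x^2 + 4x - 10 term by term:
f'(x) = 3x^2 - 10x + 4
Substitute x = 3:
f'(3) = 3 * 3^2 - 10 * 3 + 4
= 27 - 30 + 4
= 1

1


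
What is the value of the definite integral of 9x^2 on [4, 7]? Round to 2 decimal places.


Find the antiderivative of 9x^2:
F(x) = 9/3 * x^3
Apply the Fundamental Theorem of Calculus:
F(7) - F(4)
= 9/3 * 7^3 - 9/3 * 4^3
= 9/3 * (343 - 64)
= 9/3 * 279
= 837 = 837.00

837.00


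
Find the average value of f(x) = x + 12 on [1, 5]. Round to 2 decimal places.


Average value = 1/(b-a) * integral from a to b of f(x) dx
First compute the integral of x + 12:
F(x) = (1/2)x^2 + 12x
F(5) = 1/2 * 25 + 12 * 5 = 145/2
F(1) = 1/2 * 1 + 12 * 1 = 25/2
Integral = 145/2 - 25/2 = 60
Average = 60 / (5 - 1) = 60 / 4
= 15 = 15.00

15.00


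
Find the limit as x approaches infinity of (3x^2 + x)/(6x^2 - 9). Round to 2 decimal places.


For limits at infinity with equal-degree polynomials,
we compare leading coefficients.
Numerator leading term: 3x^2
Denominator leading term: 6x^2
Divide both by x^2:
lim = (3 + 1/x) / (6 - 9/x^2)
As x -> infinity, the 1/x and 1/x^2 terms vanish:
= 3/6 = 1/2 = 0.50

0.50


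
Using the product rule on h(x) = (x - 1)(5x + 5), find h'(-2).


Let u(x) = x - 1 and v(x) = 5x + 5
u'(x) = 1
v'(x) = 5
Product rule: h'(x) = u'(x)*v(x) + u(x)*v'(x)
= 1 * (5x + 5) + (x - 1) * 5
At x = -2:
u(-2) = 1 * (-2) - 1 = -3
v(-2) = 5 * (-2) + 5 = -5
h'(-2) = 1 * (-5) + (-3) * 5
= -5 - 15
= -20

-20


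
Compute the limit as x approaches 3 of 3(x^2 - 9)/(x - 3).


Direct substitution gives 0/0, so we factor the numerator.
Factor: 3(x^2 - 9) = 3 * (x - 3)(x + 3)
Cancel the common factor (x - 3):
3(x^2 - 9)/(x - 3) = 3 * (x + 3)
Now substitute x = 3:
= 3 * (3 + 3) = 18

18


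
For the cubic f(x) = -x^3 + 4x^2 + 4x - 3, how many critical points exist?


Find where f'(x) = 0:
f(x) = -x^3 + 4x^2 + 4x - 3
f'(x) = -3x^2 + 8x + 4
This is a quadratic in x. Use the discriminant to count real roots.
Discriminant = (8)^2 - 4 * (-3) * 4
= 64 - (-48)
= 112
Since discriminant > 0, f'(x) = 0 has 2 real solutions.
Number of critical points: 2

2


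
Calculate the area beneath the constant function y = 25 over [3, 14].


The area under a constant function y = 25 is a rectangle.
Width = 14 - 3 = 11
Height = 25
Area = width * height
= 11 * 25
= 275

275


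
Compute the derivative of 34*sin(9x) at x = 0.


Apply the chain rule to differentiate 34*sin(9x):
d/dx [34*sin(9x)]
= 34 * cos(9x) * d/dx(9x)
= 34 * 9 * cos(9x)
= 306 * cos(9x)
Evaluate at x = 0:
= 306 * cos(0)
= 306 * 1
= 306

306


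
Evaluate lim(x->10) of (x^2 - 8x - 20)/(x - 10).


Direct substitution gives 0/0, so we factor the numerator.
Factor: (x^2 - 8x - 20) = (x - 10)(x + 2)
Cancel the common factor (x - 10):
(x^2 - 8x - 20)/(x - 10) = (x + 2)
Now substitute x = 10:
= (10) - (-2) = 12

12


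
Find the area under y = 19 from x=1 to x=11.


The area under a constant function y = 19 is a rectangle.
Width = 11 - 1 = 10
Height = 19
Area = width * height
= 10 * 19
= 190

190


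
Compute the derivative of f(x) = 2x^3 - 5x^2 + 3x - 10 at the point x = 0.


Differentiate f(x) = 2x^3 - 5x^2 + 3x - 10 term by term:
f'(x) = 6x^2 - 10x + 3
Substitute x = 0:
f'(0) = 6 * 0^2 - 10 * 0 + 3
= 0 + 0 + 3
= 3

3


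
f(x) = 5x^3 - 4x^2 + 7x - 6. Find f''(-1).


First derivative:
f'(x) = 15x^2 - 8x + 7
Second derivative:
f''(x) = 30x - 8
Substitute x = -1:
f''(-1) = 30 * (-1) - 8
= -30 - 8
= -38

-38


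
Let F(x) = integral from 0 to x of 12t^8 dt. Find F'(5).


By the Fundamental Theorem of Calculus (Part 1):
If F(x) = integral from 0 to x of f(t) dt, then F'(x) = f(x)
Here f(t) = 12t^8
So F'(x) = 12x^8
Evaluate at x = 5:
F'(5) = 12 * 5^8
= 12 * 390625
= 4687500

4687500


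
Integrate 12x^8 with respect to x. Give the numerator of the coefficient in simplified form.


Apply the power rule for integration:
integral of ax^n dx = a/(n+1) * x^(n+1) + C
integral of 12x^8 dx
= 12/9 * x^9 + C
= 4/3 * x^9 + C
The coefficient in lowest terms is 4/3, and its numerator is 4

4


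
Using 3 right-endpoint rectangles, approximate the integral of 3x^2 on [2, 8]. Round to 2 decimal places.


Right Riemann sum uses right endpoints of each subinterval.
Interval: [2, 8], n = 3
dx = (8 - 2) / 3 = 2
Right endpoints: [4, 6, 8]
f values: [48, 108, 192]
Sum = dx * (sum of f values)
= 2 * 348
= 696 = 696.00

696.00


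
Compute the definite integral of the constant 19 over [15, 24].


The integral of a constant k over [a, b] equals k * (b - a).
integral from 15 to 24 of 19 dx
= 19 * (24 - 15)
= 19 * 9
= 171

171


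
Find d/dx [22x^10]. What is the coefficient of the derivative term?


We apply the power rule: d/dx [ax^n] = a*n * x^(n-1)
d/dx [22x^10]
= 22 * 10 * x^(10-1)
= 220x^9
The coefficient is 220

220


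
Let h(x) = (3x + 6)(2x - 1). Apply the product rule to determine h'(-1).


Let u(x) = 3x + 6 and v(x) = 2x - 1
u'(x) = 3
v'(x) = 2
Product rule: h'(x) = u'(x)*v(x) + u(x)*v'(x)
= 3 * (2x - 1) + (3x + 6) * 2
At x = -1:
u(-1) = 3 * (-1) + 6 = 3
v(-1) = 2 * (-1) - 1 = -3
h'(-1) = 3 * (-3) + 3 * 2
= -9 + 6
= -3

-3


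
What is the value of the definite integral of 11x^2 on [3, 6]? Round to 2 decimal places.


Find the antiderivative of 11x^2:
F(x) = 11/3 * x^3
Apply the Fundamental Theorem of Calculus:
F(6) - F(3)
= 11/3 * 6^3 - 11/3 * 3^3
= 11/3 * (216 - 27)
= 11/3 * 189
= 693 = 693.00

693.00


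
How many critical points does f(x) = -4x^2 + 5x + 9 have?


Find where f'(x) = 0:
f'(x) = -8x + 5
Set f'(x) = 0:
-8x + 5 = 0
x = -5 / (-8) = 5/8
This is a linear equation in x, so there is exactly one solution.
Number of critical points: 1

1


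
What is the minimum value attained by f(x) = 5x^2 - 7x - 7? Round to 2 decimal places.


For a quadratic f(x) = ax^2 + bx + c with a > 0, the minimum is at the vertex.
Vertex x-coordinate: x = -b/(2a)
x = -(-7) / (2 * 5)
x = 7/10
Substitute back to find the minimum value:
f(7/10) = 5 * (7/10)^2 - 7 * (7/10) - 7
= 49/20 - 49/10 - 7
= -189/20 = -9.45

-9.45


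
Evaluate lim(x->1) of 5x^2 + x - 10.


Since polynomials are continuous, we use direct substitution.
lim(x->1) of 5x^2 + x - 10
= 5 * 1^2 + 1 * 1 - 10
= 5 + 1 - 10
= -4

-4


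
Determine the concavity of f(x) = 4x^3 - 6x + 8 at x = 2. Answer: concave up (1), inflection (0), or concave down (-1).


Concavity is determined by the sign of f''(x).
f(x) = 4x^3 - 6x + 8
f'(x) = 12x^2 - 6
f''(x) = 24x
f''(2) = 24 * 2 + 0
= 48 + 0
= 48
Since f''(2) > 0, the function is concave up (1)

1


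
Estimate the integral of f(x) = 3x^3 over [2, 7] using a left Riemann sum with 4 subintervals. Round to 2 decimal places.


Left Riemann sum uses left endpoints of each subinterval.
Interval: [2, 7], n = 4
dx = (7 - 2) / 4 = 5/4
Left endpoints: [2, 13/4, 9/2, 23/4]
f values: [24, 6591/64, 2187/8, 36501/64]
Sum = dx * (sum of f values)
= 5/4 * 15531/16
= 77655/64 ≈ 1213.36

1213.36


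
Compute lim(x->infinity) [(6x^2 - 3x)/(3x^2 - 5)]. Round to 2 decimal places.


For limits at infinity with equal-degree polynomials,
we compare leading coefficients.
Numerator leading term: 6x^2
Denominator leading term: 3x^2
Divide both by x^2:
lim = (6 - 3/x) / (3 - 5/x^2)
As x -> infinity, the 1/x and 1/x^2 terms vanish:
= 6/3 = 2 = 2.00

2.00


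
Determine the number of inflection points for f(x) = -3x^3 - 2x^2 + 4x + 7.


Inflection points occur where f''(x) = 0 and concavity changes.
f(x) = -3x^3 - 2x^2 + 4x + 7
f'(x) = -9x^2 - 4x + 4
f''(x) = -18x - 4
Set f''(x) = 0:
-18x - 4 = 0
x = 4 / (-18) = -2/9
Since f''(x) is linear (degree 1), it changes sign at this point.
Therefore there is exactly 1 inflection point.

1


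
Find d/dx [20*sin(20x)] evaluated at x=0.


Apply the chain rule to differentiate 20*sin(20x):
d/dx [20*sin(20x)]
= 20 * cos(20x) * d/dx(20x)
= 20 * 20 * cos(20x)
= 400 * cos(20x)
Evaluate at x = 0:
= 400 * cos(0)
= 400 * 1
= 400

400


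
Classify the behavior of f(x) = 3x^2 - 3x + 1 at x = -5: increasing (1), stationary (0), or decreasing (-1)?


Compute f'(x) to determine behavior:
f'(x) = 6x - 3
f'(-5) = 6 * (-5) - 3
= -30 - 3
= -33
Since f'(-5) < 0, the function is decreasing (-1)

-1


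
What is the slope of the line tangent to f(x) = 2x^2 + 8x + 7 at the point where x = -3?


The slope of the tangent line equals f'(x) at the point.
f(x) = 2x^2 + 8x + 7
f'(x) = 4x + 8
At x = -3:
f'(-3) = 4 * (-3) + 8
= -12 + 8
= -4

-4


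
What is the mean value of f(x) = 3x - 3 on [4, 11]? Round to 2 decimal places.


Average value = 1/(b-a) * integral from a to b of f(x) dx
First compute the integral of 3x - 3:
F(x) = (3/2)x^2 - 3x
F(11) = 3/2 * 121 - 3 * 11 = 297/2
F(4) = 3/2 * 16 - 3 * 4 = 12
Integral = 297/2 - 12 = 273/2
Average = (273/2) / (11 - 4) = (273/2) / 7
= 39/2 = 19.50

19.50


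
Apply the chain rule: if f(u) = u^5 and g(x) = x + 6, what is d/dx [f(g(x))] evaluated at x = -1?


Using the chain rule: (f(g(x)))' = f'(g(x)) * g'(x)
First, find g(-1):
g(-1) = 1 * (-1) + 6 = 5
Next, f'(u) = 5u^4
And g'(x) = 1
So f'(g(-1)) * g'(-1)
= 5 * 5^4 * 1
= 5 * 625 * 1
= 3125

3125


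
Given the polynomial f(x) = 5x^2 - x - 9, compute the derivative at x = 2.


Differentiate term by term using power and sum rules:
f(x) = 5x^2 - x - 9
f'(x) = 10x - 1
Substitute x = 2:
f'(2) = 10 * 2 - 1
= 20 - 1
= 19

19


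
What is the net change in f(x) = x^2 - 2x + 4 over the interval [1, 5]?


Net change = f(b) - f(a)
f(x) = x^2 - 2x + 4
Compute f(5):
f(5) = 1 * 5^2 - 2 * 5 + 4
= 25 - 10 + 4
= 19
Compute f(1):
f(1) = 1 * 1^2 - 2 * 1 + 4
= 1 - 2 + 4
= 3
Net change = 19 - 3 = 16

16


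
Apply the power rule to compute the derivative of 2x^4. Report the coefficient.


We apply the power rule: d/dx [ax^n] = a*n * x^(n-1)
d/dx [2x^4]
= 2 * 4 * x^(4-1)
= 8x^3
The coefficient is 8

8


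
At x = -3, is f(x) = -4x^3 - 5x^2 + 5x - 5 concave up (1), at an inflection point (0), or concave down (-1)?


Concavity is determined by the sign of f''(x).
f(x) = -4x^3 - 5x^2 + 5x - 5
f'(x) = -12x^2 - 10x + 5
f''(x) = -24x - 10
f''(-3) = -24 * (-3) - 10
= 72 - 10
= 62
Since f''(-3) > 0, the function is concave up (1)

1


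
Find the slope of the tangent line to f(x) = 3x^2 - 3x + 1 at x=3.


The slope of the tangent line equals f'(x) at the point.
f(x) = 3x^2 - 3x + 1
f'(x) = 6x - 3
At x = 3:
f'(3) = 6 * 3 - 3
= 18 - 3
= 15

15


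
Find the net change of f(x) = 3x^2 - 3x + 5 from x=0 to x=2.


Net change = f(b) - f(a)
f(x) = 3x^2 - 3x + 5
Compute f(2):
f(2) = 3 * 2^2 - 3 * 2 + 5
= 12 - 6 + 5
= 11
Compute f(0):
f(0) = 3 * 0^2 - 3 * 0 + 5
= 0 + 0 + 5
= 5
Net change = 11 - 5 = 6

6


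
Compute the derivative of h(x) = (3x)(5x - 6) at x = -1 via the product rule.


Let u(x) = 3x and v(x) = 5x - 6
u'(x) = 3
v'(x) = 5
Product rule: h'(x) = u'(x)*v(x) + u(x)*v'(x)
= 3 * (5x - 6) + (3x) * 5
At x = -1:
u(-1) = 3 * (-1) + 0 = -3
v(-1) = 5 * (-1) - 6 = -11
h'(-1) = 3 * (-11) + (-3) * 5
= -33 - 15
= -48

-48


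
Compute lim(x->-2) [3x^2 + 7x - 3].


Since polynomials are continuous, we use direct substitution.
lim(x->-2) of 3x^2 + 7x - 3
= 3 * (-2)^2 + 7 * (-2) - 3
= 12 - 14 - 3
= -5

-5


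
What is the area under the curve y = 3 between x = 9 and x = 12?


The area under a constant function y = 3 is a rectangle.
Width = 12 - 9 = 3
Height = 3
Area = width * height
= 3 * 3
= 9

9


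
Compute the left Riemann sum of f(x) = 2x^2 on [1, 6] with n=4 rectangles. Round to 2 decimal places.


Left Riemann sum uses left endpoints of each subinterval.
Interval: [1, 6], n = 4
dx = (6 - 1) / 4 = 5/4
Left endpoints: [1, 9/4, 7/2, 19/4]
f values: [2, 81/8, 49/2, 361/8]
Sum = dx * (sum of f values)
= 5/4 * 327/4
= 1635/16 ≈ 102.19

102.19


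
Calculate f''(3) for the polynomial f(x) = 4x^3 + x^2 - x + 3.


First derivative:
f'(x) = 12x^2 + 2x - 1
Second derivative:
f''(x) = 24x + 2
Substitute x = 3:
f''(3) = 24 * 3 + 2
= 72 + 2
= 74

74


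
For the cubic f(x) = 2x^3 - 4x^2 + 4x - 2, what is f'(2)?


Differentiate f(x) = 2x^3 - 4x^2 + 4x - 2 term by term:
f'(x) = 6x^2 - 8x + 4
Substitute x = 2:
f'(2) = 6 * 2^2 - 8 * 2 + 4
= 24 - 16 + 4
= 12

12


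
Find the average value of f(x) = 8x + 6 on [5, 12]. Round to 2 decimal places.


Average value = 1/(b-a) * integral from a to b of f(x) dx
First compute the integral of 8x + 6:
F(x) = 4x^2 + 6x
F(12) = 4 * 144 + 6 * 12 = 648
F(5) = 4 * 25 + 6 * 5 = 130
Integral = 648 - 130 = 518
Average = 518 / (12 - 5) = 518 / 7
= 74 = 74.00

74.00


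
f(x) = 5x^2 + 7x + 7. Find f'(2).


Differentiate term by term using power and sum rules:
f(x) = 5x^2 + 7x + 7
f'(x) = 10x + 7
Substitute x = 2:
f'(2) = 10 * 2 + 7
= 20 + 7
= 27

27


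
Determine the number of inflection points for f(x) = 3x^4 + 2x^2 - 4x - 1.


Inflection points occur where f''(x) = 0 and concavity changes.
f(x) = 3x^4 + 2x^2 - 4x - 1
f'(x) = 12x^3 + 4x - 4
f''(x) = 36x^2 + 4
This is a quadratic in x. Use the discriminant to count real roots.
Discriminant = (0)^2 - 4 * 36 * 4
= 0 - 576
= -576
Since discriminant < 0, f''(x) = 0 has no real solutions.
Number of inflection points: 0

0


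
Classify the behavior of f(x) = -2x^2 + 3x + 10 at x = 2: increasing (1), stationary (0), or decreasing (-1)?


Compute f'(x) to determine behavior:
f'(x) = -4x + 3
f'(2) = -4 * 2 + 3
= -8 + 3
= -5
Since f'(2) < 0, the function is decreasing (-1)

-1


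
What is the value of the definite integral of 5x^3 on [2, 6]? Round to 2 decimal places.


Find the antiderivative of 5x^3:
F(x) = 5/4 * x^4
Apply the Fundamental Theorem of Calculus:
F(6) - F(2)
= 5/4 * 6^4 - 5/4 * 2^4
= 5/4 * (1296 - 16)
= 5/4 * 1280
= 1600 = 1600.00

1600.00


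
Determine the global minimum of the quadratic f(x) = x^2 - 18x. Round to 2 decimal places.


For a quadratic f(x) = ax^2 + bx + c with a > 0, the minimum is at the vertex.
Vertex x-coordinate: x = -b/(2a)
x = -(-18) / (2 * 1)
x = 18/2 = 9
Substitute back to find the minimum value:
f(9) = 1 * 9^2 - 18 * 9 + 0
= 81 - 162 + 0
= -81 = -81.00

-81.00


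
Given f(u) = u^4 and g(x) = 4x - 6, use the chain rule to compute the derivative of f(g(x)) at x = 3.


Using the chain rule: (f(g(x)))' = f'(g(x)) * g'(x)
First, find g(3):
g(3) = 4 * 3 - 6 = 6
Next, f'(u) = 4u^3
And g'(x) = 4
So f'(g(3)) * g'(3)
= 4 * 6^3 * 4
= 4 * 216 * 4
= 3456

3456


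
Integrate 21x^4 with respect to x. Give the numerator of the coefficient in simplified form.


Apply the power rule for integration:
integral of ax^n dx = a/(n+1) * x^(n+1) + C
integral of 21x^4 dx
= 21/5 * x^5 + C
The coefficient in lowest terms is 21/5, and its numerator is 21

21


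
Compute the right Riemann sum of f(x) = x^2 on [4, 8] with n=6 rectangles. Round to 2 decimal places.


Right Riemann sum uses right endpoints of each subinterval.
Interval: [4, 8], n = 6
dx = (8 - 4) / 6 = 2/3
Right endpoints: [14/3, 16/3, 6, 20/3, 22/3, 8]
f values: [196/9, 256/9, 36, 400/9, 484/9, 64]
Sum = dx * (sum of f values)
= 2/3 * 2236/9
= 4472/27 ≈ 165.63

165.63


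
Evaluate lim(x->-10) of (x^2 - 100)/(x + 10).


Direct substitution gives 0/0, so we factor the numerator.
Factor: (x^2 - 100) = (x + 10)(x - 10)
Cancel the common factor (x + 10):
(x^2 - 100)/(x + 10) = (x - 10)
Now substitute x = -10:
= (-10) - (10) = -20

-20


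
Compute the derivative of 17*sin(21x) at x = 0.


Apply the chain rule to differentiate 17*sin(21x):
d/dx [17*sin(21x)]
= 17 * cos(21x) * d/dx(21x)
= 17 * 21 * cos(21x)
= 357 * cos(21x)
Evaluate at x = 0:
= 357 * cos(0)
= 357 * 1
= 357

357


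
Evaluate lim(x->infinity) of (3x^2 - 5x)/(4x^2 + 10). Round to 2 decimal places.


For limits at infinity with equal-degree polynomials,
we compare leading coefficients.
Numerator leading term: 3x^2
Denominator leading term: 4x^2
Divide both by x^2:
lim = (3 - 5/x) / (4 + 10/x^2)
As x -> infinity, the 1/x and 1/x^2 terms vanish:
= 3/4 = 0.75

0.75


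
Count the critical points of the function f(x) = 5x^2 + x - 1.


Find where f'(x) = 0:
f'(x) = 10x + 1
Set f'(x) = 0:
10x + 1 = 0
x = -1 / 10 = -1/10
This is a linear equation in x, so there is exactly one solution.
Number of critical points: 1

1


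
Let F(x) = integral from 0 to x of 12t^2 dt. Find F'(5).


By the Fundamental Theorem of Calculus (Part 1):
If F(x) = integral from 0 to x of f(t) dt, then F'(x) = f(x)
Here f(t) = 12t^2
So F'(x) = 12x^2
Evaluate at x = 5:
F'(5) = 12 * 5^2
= 12 * 25
= 300

300


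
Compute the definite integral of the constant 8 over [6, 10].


The integral of a constant k over [a, b] equals k * (b - a).
integral from 6 to 10 of 8 dx
= 8 * (10 - 6)
= 8 * 4
= 32

32


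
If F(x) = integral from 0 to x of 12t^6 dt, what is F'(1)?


By the Fundamental Theorem of Calculus (Part 1):
If F(x) = integral from 0 to x of f(t) dt, then F'(x) = f(x)
Here f(t) = 12t^6
So F'(x) = 12x^6
Evaluate at x = 1:
F'(1) = 12 * 1^6
= 12 * 1
= 12

12


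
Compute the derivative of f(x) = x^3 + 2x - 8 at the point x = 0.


Differentiate f(x) = x^3 + 2x - 8 term by term:
f'(x) = 3x^2 + 2
Substitute x = 0:
f'(0) = 3 * 0^2 + 0 * 0 + 2
= 0 + 0 + 2
= 2

2


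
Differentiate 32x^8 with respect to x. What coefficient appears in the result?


We apply the power rule: d/dx [ax^n] = a*n * x^(n-1)
d/dx [32x^8]
= 32 * 8 * x^(8-1)
= 256x^7
The coefficient is 256

256


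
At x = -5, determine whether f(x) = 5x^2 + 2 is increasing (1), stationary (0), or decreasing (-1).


Compute f'(x) to determine behavior:
f'(x) = 10x
f'(-5) = 10 * (-5) + 0
= -50 + 0
= -50
Since f'(-5) < 0, the function is decreasing (-1)

-1


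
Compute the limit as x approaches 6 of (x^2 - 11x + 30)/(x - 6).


Direct substitution gives 0/0, so we factor the numerator.
Factor: (x^2 - 11x + 30) = (x - 6)(x - 5)
Cancel the common factor (x - 6):
(x^2 - 11x + 30)/(x - 6) = (x - 5)
Now substitute x = 6:
= (6) - (5) = 1

1


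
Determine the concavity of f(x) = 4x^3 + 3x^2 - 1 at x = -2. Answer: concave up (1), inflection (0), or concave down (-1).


Concavity is determined by the sign of f''(x).
f(x) = 4x^3 + 3x^2 - 1
f'(x) = 12x^2 + 6x
f''(x) = 24x + 6
f''(-2) = 24 * (-2) + 6
= -48 + 6
= -42
Since f''(-2) < 0, the function is concave down (-1)

-1


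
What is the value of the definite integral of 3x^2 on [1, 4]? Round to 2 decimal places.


Find the antiderivative of 3x^2:
F(x) = 3/3 * x^3
Apply the Fundamental Theorem of Calculus:
F(4) - F(1)
= 3/3 * 4^3 - 3/3 * 1^3
= 3/3 * (64 - 1)
= 3/3 * 63
= 63 = 63.00

63.00


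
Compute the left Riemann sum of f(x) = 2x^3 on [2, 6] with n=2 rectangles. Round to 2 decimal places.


Left Riemann sum uses left endpoints of each subinterval.
Interval: [2, 6], n = 2
dx = (6 - 2) / 2 = 2
Left endpoints: [2, 4]
f values: [16, 128]
Sum = dx * (sum of f values)
= 2 * 144
= 288 = 288.00

288.00


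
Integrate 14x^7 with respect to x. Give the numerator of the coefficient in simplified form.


Apply the power rule for integration:
integral of ax^n dx = a/(n+1) * x^(n+1) + C
integral of 14x^7 dx
= 14/8 * x^8 + C
= 7/4 * x^8 + C
The coefficient in lowest terms is 7/4, and its numerator is 7

7


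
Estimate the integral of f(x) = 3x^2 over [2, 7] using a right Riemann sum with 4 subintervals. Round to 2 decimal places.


Right Riemann sum uses right endpoints of each subinterval.
Interval: [2, 7], n = 4
dx = (7 - 2) / 4 = 5/4
Right endpoints: [13/4, 9/2, 23/4, 7]
f values: [507/16, 243/4, 1587/16, 147]
Sum = dx * (sum of f values)
= 5/4 * 2709/8
= 13545/32 ≈ 423.28

423.28


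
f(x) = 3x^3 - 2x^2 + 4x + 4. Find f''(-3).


First derivative:
f'(x) = 9x^2 - 4x + 4
Second derivative:
f''(x) = 18x - 4
Substitute x = -3:
f''(-3) = 18 * (-3) - 4
= -54 - 4
= -58

-58


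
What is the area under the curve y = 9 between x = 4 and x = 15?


The area under a constant function y = 9 is a rectangle.
Width = 15 - 4 = 11
Height = 9
Area = width * height
= 11 * 9
= 99

99


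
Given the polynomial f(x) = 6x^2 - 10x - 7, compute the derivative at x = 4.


Differentiate term by term using power and sum rules:
f(x) = 6x^2 - 10x - 7
f'(x) = 12x - 10
Substitute x = 4:
f'(4) = 12 * 4 - 10
= 48 - 10
= 38

38


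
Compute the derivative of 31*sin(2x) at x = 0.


Apply the chain rule to differentiate 31*sin(2x):
d/dx [31*sin(2x)]
= 31 * cos(2x) * d/dx(2x)
= 31 * 2 * cos(2x)
= 62 * cos(2x)
Evaluate at x = 0:
= 62 * cos(0)
= 62 * 1
= 62

62


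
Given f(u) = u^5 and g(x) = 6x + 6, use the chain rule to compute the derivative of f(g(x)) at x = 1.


Using the chain rule: (f(g(x)))' = f'(g(x)) * g'(x)
First, find g(1):
g(1) = 6 * 1 + 6 = 12
Next, f'(u) = 5u^4
And g'(x) = 6
So f'(g(1)) * g'(1)
= 5 * 12^4 * 6
= 5 * 20736 * 6
= 622080

622080


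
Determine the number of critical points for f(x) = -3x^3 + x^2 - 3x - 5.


Find where f'(x) = 0:
f(x) = -3x^3 + x^2 - 3x - 5
f'(x) = -9x^2 + 2x - 3
This is a quadratic in x. Use the discriminant to count real roots.
Discriminant = (2)^2 - 4 * (-9) * (-3)
= 4 - 108
= -104
Since discriminant < 0, f'(x) = 0 has no real solutions.
Number of critical points: 0

0


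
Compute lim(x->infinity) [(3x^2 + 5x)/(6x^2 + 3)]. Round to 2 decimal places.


For limits at infinity with equal-degree polynomials,
we compare leading coefficients.
Numerator leading term: 3x^2
Denominator leading term: 6x^2
Divide both by x^2:
lim = (3 + 5/x) / (6 + 3/x^2)
As x -> infinity, the 1/x and 1/x^2 terms vanish:
= 3/6 = 1/2 = 0.50

0.50


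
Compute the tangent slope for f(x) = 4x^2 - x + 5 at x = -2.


The slope of the tangent line equals f'(x) at the point.
f(x) = 4x^2 - x + 5
f'(x) = 8x - 1
At x = -2:
f'(-2) = 8 * (-2) - 1
= -16 - 1
= -17

-17


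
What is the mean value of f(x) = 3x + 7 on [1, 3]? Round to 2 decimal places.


Average value = 1/(b-a) * integral from a to b of f(x) dx
First compute the integral of 3x + 7:
F(x) = (3/2)x^2 + 7x
F(3) = 3/2 * 9 + 7 * 3 = 69/2
F(1) = 3/2 * 1 + 7 * 1 = 17/2
Integral = 69/2 - 17/2 = 26
Average = 26 / (3 - 1) = 26 / 2
= 13 = 13.00

13.00


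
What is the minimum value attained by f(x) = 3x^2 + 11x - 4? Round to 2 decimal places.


For a quadratic f(x) = ax^2 + bx + c with a > 0, the minimum is at the vertex.
Vertex x-coordinate: x = -b/(2a)
x = -(11) / (2 * 3)
x = -11/6
Substitute back to find the minimum value:
f(-11/6) = 3 * (-11/6)^2 + 11 * (-11/6) - 4
= 121/12 - 121/6 - 4
= -169/12 ≈ -14.08

-14.08


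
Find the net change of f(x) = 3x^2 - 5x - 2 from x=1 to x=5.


Net change = f(b) - f(a)
f(x) = 3x^2 - 5x - 2
Compute f(5):
f(5) = 3 * 5^2 - 5 * 5 - 2
= 75 - 25 - 2
= 48
Compute f(1):
f(1) = 3 * 1^2 - 5 * 1 - 2
= 3 - 5 - 2
= -4
Net change = 48 - (-4) = 52

52


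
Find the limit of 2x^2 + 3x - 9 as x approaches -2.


Since polynomials are continuous, we use direct substitution.
lim(x->-2) of 2x^2 + 3x - 9
= 2 * (-2)^2 + 3 * (-2) - 9
= 8 - 6 - 9
= -7

-7


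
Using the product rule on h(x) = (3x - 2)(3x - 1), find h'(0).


Let u(x) = 3x - 2 and v(x) = 3x - 1
u'(x) = 3
v'(x) = 3
Product rule: h'(x) = u'(x)*v(x) + u(x)*v'(x)
= 3 * (3x - 1) + (3x - 2) * 3
At x = 0:
u(0) = 3 * 0 - 2 = -2
v(0) = 3 * 0 - 1 = -1
h'(0) = 3 * (-1) + (-2) * 3
= -3 - 6
= -9

-9


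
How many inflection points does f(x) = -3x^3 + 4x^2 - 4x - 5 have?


Inflection points occur where f''(x) = 0 and concavity changes.
f(x) = -3x^3 + 4x^2 - 4x - 5
f'(x) = -9x^2 + 8x - 4
f''(x) = -18x + 8
Set f''(x) = 0:
-18x + 8 = 0
x = -8 / (-18) = 4/9
Since f''(x) is linear (degree 1), it changes sign at this point.
Therefore there is exactly 1 inflection point.

1


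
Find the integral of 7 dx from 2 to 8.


The integral of a constant k over [a, b] equals k * (b - a).
integral from 2 to 8 of 7 dx
= 7 * (8 - 2)
= 7 * 6
= 42

42


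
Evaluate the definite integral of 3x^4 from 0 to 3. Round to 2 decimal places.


Find the antiderivative of 3x^4:
F(x) = 3/5 * x^5
Apply the Fundamental Theorem of Calculus:
F(3) - F(0)
= 3/5 * 3^5 - 3/5 * 0^5
= 3/5 * (243 - 0)
= 3/5 * 243
= 729/5 = 145.80

145.80


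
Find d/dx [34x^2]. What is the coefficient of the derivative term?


We apply the power rule: d/dx [ax^n] = a*n * x^(n-1)
d/dx [34x^2]
= 34 * 2 * x^(2-1)
= 68x
The coefficient is 68

68


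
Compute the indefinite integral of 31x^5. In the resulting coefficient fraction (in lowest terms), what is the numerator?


Apply the power rule for integration:
integral of ax^n dx = a/(n+1) * x^(n+1) + C
integral of 31x^5 dx
= 31/6 * x^6 + C
The coefficient in lowest terms is 31/6, and its numerator is 31

31


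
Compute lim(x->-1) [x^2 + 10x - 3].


Since polynomials are continuous, we use direct substitution.
lim(x->-1) of x^2 + 10x - 3
= 1 * (-1)^2 + 10 * (-1) - 3
= 1 - 10 - 3
= -12

-12


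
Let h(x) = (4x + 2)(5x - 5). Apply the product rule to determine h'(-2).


Let u(x) = 4x + 2 and v(x) = 5x - 5
u'(x) = 4
v'(x) = 5
Product rule: h'(x) = u'(x)*v(x) + u(x)*v'(x)
= 4 * (5x - 5) + (4x + 2) * 5
At x = -2:
u(-2) = 4 * (-2) + 2 = -6
v(-2) = 5 * (-2) - 5 = -15
h'(-2) = 4 * (-15) + (-6) * 5
= -60 - 30
= -90

-90


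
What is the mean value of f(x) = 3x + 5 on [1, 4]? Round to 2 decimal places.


Average value = 1/(b-a) * integral from a to b of f(x) dx
First compute the integral of 3x + 5:
F(x) = (3/2)x^2 + 5x
F(4) = 3/2 * 16 + 5 * 4 = 44
F(1) = 3/2 * 1 + 5 * 1 = 13/2
Integral = 44 - 13/2 = 75/2
Average = (75/2) / (4 - 1) = (75/2) / 3
= 25/2 = 12.50

12.50
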